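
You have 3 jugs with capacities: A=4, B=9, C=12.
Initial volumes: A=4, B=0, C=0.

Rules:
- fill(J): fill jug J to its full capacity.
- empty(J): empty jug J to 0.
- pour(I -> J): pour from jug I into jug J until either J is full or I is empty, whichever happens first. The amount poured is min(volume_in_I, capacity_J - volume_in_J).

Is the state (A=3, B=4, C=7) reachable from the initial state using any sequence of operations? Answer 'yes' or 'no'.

Answer: no

Derivation:
BFS explored all 386 reachable states.
Reachable set includes: (0,0,0), (0,0,1), (0,0,2), (0,0,3), (0,0,4), (0,0,5), (0,0,6), (0,0,7), (0,0,8), (0,0,9), (0,0,10), (0,0,11) ...
Target (A=3, B=4, C=7) not in reachable set → no.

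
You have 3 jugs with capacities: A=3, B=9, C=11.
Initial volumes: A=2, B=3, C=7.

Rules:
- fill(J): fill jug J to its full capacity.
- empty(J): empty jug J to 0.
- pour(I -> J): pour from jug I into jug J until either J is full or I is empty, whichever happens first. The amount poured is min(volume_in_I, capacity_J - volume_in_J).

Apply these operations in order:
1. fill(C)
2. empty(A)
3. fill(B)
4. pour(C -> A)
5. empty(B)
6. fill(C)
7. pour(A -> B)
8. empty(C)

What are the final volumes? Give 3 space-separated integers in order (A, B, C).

Step 1: fill(C) -> (A=2 B=3 C=11)
Step 2: empty(A) -> (A=0 B=3 C=11)
Step 3: fill(B) -> (A=0 B=9 C=11)
Step 4: pour(C -> A) -> (A=3 B=9 C=8)
Step 5: empty(B) -> (A=3 B=0 C=8)
Step 6: fill(C) -> (A=3 B=0 C=11)
Step 7: pour(A -> B) -> (A=0 B=3 C=11)
Step 8: empty(C) -> (A=0 B=3 C=0)

Answer: 0 3 0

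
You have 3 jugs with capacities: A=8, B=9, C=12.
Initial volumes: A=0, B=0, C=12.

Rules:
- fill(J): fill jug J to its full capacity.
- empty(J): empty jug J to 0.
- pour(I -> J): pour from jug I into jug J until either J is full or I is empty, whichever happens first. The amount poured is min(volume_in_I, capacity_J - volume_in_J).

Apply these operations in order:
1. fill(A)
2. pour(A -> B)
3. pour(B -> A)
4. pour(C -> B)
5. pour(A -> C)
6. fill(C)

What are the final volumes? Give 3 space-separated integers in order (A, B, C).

Answer: 0 9 12

Derivation:
Step 1: fill(A) -> (A=8 B=0 C=12)
Step 2: pour(A -> B) -> (A=0 B=8 C=12)
Step 3: pour(B -> A) -> (A=8 B=0 C=12)
Step 4: pour(C -> B) -> (A=8 B=9 C=3)
Step 5: pour(A -> C) -> (A=0 B=9 C=11)
Step 6: fill(C) -> (A=0 B=9 C=12)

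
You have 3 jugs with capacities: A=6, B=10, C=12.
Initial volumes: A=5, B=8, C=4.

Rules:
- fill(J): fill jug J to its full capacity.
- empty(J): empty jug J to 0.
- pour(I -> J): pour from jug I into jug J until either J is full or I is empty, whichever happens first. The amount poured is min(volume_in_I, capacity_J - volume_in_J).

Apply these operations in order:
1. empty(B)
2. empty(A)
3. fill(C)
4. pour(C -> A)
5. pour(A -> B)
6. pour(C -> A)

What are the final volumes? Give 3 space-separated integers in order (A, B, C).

Step 1: empty(B) -> (A=5 B=0 C=4)
Step 2: empty(A) -> (A=0 B=0 C=4)
Step 3: fill(C) -> (A=0 B=0 C=12)
Step 4: pour(C -> A) -> (A=6 B=0 C=6)
Step 5: pour(A -> B) -> (A=0 B=6 C=6)
Step 6: pour(C -> A) -> (A=6 B=6 C=0)

Answer: 6 6 0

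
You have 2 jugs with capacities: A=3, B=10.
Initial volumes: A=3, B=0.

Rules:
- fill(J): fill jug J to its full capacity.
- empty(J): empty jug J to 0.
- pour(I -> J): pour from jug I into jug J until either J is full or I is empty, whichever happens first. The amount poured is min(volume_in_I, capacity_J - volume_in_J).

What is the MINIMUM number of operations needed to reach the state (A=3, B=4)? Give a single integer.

BFS from (A=3, B=0). One shortest path:
  1. empty(A) -> (A=0 B=0)
  2. fill(B) -> (A=0 B=10)
  3. pour(B -> A) -> (A=3 B=7)
  4. empty(A) -> (A=0 B=7)
  5. pour(B -> A) -> (A=3 B=4)
Reached target in 5 moves.

Answer: 5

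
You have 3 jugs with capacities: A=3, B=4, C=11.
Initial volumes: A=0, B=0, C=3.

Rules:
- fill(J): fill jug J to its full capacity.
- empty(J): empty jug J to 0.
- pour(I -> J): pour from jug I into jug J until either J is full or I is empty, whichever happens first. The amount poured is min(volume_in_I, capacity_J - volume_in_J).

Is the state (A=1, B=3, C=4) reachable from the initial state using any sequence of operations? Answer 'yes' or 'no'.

Answer: no

Derivation:
BFS explored all 180 reachable states.
Reachable set includes: (0,0,0), (0,0,1), (0,0,2), (0,0,3), (0,0,4), (0,0,5), (0,0,6), (0,0,7), (0,0,8), (0,0,9), (0,0,10), (0,0,11) ...
Target (A=1, B=3, C=4) not in reachable set → no.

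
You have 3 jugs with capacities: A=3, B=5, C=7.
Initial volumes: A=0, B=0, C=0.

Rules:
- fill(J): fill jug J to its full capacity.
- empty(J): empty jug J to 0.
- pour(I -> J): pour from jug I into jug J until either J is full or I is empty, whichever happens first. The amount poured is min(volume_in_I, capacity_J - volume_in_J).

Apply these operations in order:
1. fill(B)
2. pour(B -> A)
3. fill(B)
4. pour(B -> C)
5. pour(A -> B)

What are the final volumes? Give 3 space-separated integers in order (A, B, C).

Step 1: fill(B) -> (A=0 B=5 C=0)
Step 2: pour(B -> A) -> (A=3 B=2 C=0)
Step 3: fill(B) -> (A=3 B=5 C=0)
Step 4: pour(B -> C) -> (A=3 B=0 C=5)
Step 5: pour(A -> B) -> (A=0 B=3 C=5)

Answer: 0 3 5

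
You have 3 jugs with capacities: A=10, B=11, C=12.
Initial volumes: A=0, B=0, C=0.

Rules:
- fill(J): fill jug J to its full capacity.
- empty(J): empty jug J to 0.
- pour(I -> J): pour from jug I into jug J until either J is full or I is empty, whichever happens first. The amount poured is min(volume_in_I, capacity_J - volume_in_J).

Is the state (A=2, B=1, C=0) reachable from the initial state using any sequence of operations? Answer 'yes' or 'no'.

Answer: yes

Derivation:
BFS from (A=0, B=0, C=0):
  1. fill(B) -> (A=0 B=11 C=0)
  2. fill(C) -> (A=0 B=11 C=12)
  3. pour(B -> A) -> (A=10 B=1 C=12)
  4. empty(A) -> (A=0 B=1 C=12)
  5. pour(C -> A) -> (A=10 B=1 C=2)
  6. empty(A) -> (A=0 B=1 C=2)
  7. pour(C -> A) -> (A=2 B=1 C=0)
Target reached → yes.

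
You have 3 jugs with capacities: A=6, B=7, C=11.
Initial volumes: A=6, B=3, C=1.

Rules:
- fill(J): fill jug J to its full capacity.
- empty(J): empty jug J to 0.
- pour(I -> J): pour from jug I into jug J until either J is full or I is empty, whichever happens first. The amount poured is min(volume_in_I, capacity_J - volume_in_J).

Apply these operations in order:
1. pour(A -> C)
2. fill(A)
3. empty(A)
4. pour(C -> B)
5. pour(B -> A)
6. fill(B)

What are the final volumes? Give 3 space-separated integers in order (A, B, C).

Answer: 6 7 3

Derivation:
Step 1: pour(A -> C) -> (A=0 B=3 C=7)
Step 2: fill(A) -> (A=6 B=3 C=7)
Step 3: empty(A) -> (A=0 B=3 C=7)
Step 4: pour(C -> B) -> (A=0 B=7 C=3)
Step 5: pour(B -> A) -> (A=6 B=1 C=3)
Step 6: fill(B) -> (A=6 B=7 C=3)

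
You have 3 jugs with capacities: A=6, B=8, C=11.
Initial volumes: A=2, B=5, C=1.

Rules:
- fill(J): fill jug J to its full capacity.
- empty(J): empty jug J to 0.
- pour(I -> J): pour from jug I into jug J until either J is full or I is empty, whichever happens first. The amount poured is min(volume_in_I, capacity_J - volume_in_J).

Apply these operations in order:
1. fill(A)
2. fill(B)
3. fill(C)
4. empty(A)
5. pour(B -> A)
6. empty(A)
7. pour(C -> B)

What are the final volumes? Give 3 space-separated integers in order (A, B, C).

Answer: 0 8 5

Derivation:
Step 1: fill(A) -> (A=6 B=5 C=1)
Step 2: fill(B) -> (A=6 B=8 C=1)
Step 3: fill(C) -> (A=6 B=8 C=11)
Step 4: empty(A) -> (A=0 B=8 C=11)
Step 5: pour(B -> A) -> (A=6 B=2 C=11)
Step 6: empty(A) -> (A=0 B=2 C=11)
Step 7: pour(C -> B) -> (A=0 B=8 C=5)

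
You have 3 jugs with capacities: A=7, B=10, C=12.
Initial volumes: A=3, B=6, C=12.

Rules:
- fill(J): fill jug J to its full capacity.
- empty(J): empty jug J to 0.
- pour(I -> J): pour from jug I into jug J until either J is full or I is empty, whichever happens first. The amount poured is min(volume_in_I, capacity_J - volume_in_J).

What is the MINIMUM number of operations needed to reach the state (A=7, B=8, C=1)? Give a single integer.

BFS from (A=3, B=6, C=12). One shortest path:
  1. pour(C -> B) -> (A=3 B=10 C=8)
  2. empty(B) -> (A=3 B=0 C=8)
  3. pour(C -> B) -> (A=3 B=8 C=0)
  4. fill(C) -> (A=3 B=8 C=12)
  5. pour(C -> A) -> (A=7 B=8 C=8)
  6. empty(A) -> (A=0 B=8 C=8)
  7. pour(C -> A) -> (A=7 B=8 C=1)
Reached target in 7 moves.

Answer: 7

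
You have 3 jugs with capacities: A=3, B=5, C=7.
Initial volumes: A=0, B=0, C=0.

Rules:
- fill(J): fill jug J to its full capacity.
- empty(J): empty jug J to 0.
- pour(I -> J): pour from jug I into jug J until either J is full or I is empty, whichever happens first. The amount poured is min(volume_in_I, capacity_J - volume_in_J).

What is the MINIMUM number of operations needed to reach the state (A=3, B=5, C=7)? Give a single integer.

BFS from (A=0, B=0, C=0). One shortest path:
  1. fill(A) -> (A=3 B=0 C=0)
  2. fill(B) -> (A=3 B=5 C=0)
  3. fill(C) -> (A=3 B=5 C=7)
Reached target in 3 moves.

Answer: 3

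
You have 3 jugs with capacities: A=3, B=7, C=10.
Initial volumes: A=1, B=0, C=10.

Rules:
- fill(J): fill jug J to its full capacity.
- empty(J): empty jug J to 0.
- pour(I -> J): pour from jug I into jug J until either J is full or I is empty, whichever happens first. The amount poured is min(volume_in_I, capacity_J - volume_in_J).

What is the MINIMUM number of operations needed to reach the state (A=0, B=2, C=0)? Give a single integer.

BFS from (A=1, B=0, C=10). One shortest path:
  1. fill(B) -> (A=1 B=7 C=10)
  2. empty(C) -> (A=1 B=7 C=0)
  3. pour(B -> A) -> (A=3 B=5 C=0)
  4. empty(A) -> (A=0 B=5 C=0)
  5. pour(B -> A) -> (A=3 B=2 C=0)
  6. empty(A) -> (A=0 B=2 C=0)
Reached target in 6 moves.

Answer: 6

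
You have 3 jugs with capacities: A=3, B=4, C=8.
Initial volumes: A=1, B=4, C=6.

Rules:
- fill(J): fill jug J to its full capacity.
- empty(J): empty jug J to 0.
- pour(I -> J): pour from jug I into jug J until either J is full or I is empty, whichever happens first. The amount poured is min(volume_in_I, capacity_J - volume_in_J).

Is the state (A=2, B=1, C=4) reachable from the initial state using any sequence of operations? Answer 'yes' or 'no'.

BFS explored all 138 reachable states.
Reachable set includes: (0,0,0), (0,0,1), (0,0,2), (0,0,3), (0,0,4), (0,0,5), (0,0,6), (0,0,7), (0,0,8), (0,1,0), (0,1,1), (0,1,2) ...
Target (A=2, B=1, C=4) not in reachable set → no.

Answer: no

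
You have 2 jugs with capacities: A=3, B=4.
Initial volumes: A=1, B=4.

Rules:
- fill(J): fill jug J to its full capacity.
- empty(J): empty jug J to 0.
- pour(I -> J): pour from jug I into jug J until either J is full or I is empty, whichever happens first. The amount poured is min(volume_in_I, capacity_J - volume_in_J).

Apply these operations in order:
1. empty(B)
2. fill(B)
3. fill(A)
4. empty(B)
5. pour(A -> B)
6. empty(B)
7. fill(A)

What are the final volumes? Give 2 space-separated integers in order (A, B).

Step 1: empty(B) -> (A=1 B=0)
Step 2: fill(B) -> (A=1 B=4)
Step 3: fill(A) -> (A=3 B=4)
Step 4: empty(B) -> (A=3 B=0)
Step 5: pour(A -> B) -> (A=0 B=3)
Step 6: empty(B) -> (A=0 B=0)
Step 7: fill(A) -> (A=3 B=0)

Answer: 3 0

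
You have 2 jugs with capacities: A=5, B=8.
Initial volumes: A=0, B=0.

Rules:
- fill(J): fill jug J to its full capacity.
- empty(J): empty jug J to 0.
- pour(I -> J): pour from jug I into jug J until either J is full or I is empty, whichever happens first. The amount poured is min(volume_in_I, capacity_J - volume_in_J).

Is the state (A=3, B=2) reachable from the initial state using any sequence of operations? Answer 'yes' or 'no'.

BFS explored all 26 reachable states.
Reachable set includes: (0,0), (0,1), (0,2), (0,3), (0,4), (0,5), (0,6), (0,7), (0,8), (1,0), (1,8), (2,0) ...
Target (A=3, B=2) not in reachable set → no.

Answer: no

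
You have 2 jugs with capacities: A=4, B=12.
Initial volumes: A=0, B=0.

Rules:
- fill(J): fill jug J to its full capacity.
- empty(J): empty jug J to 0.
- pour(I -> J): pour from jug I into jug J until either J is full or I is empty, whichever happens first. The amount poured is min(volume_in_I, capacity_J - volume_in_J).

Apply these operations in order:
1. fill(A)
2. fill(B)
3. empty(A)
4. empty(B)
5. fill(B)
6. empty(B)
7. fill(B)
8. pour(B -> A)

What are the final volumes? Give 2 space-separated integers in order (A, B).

Answer: 4 8

Derivation:
Step 1: fill(A) -> (A=4 B=0)
Step 2: fill(B) -> (A=4 B=12)
Step 3: empty(A) -> (A=0 B=12)
Step 4: empty(B) -> (A=0 B=0)
Step 5: fill(B) -> (A=0 B=12)
Step 6: empty(B) -> (A=0 B=0)
Step 7: fill(B) -> (A=0 B=12)
Step 8: pour(B -> A) -> (A=4 B=8)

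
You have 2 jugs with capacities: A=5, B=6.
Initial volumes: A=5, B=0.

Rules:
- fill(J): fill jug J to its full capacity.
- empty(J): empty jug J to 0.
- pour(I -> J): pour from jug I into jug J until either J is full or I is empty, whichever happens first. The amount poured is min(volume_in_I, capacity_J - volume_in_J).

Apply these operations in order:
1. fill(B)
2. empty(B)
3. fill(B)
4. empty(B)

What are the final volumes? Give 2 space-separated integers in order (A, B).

Step 1: fill(B) -> (A=5 B=6)
Step 2: empty(B) -> (A=5 B=0)
Step 3: fill(B) -> (A=5 B=6)
Step 4: empty(B) -> (A=5 B=0)

Answer: 5 0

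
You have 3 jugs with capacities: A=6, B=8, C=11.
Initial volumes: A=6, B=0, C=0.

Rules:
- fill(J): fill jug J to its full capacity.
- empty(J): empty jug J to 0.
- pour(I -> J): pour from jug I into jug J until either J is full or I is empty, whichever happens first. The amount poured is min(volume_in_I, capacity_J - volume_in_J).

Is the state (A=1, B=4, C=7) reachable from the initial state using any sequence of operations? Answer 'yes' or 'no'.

BFS explored all 406 reachable states.
Reachable set includes: (0,0,0), (0,0,1), (0,0,2), (0,0,3), (0,0,4), (0,0,5), (0,0,6), (0,0,7), (0,0,8), (0,0,9), (0,0,10), (0,0,11) ...
Target (A=1, B=4, C=7) not in reachable set → no.

Answer: no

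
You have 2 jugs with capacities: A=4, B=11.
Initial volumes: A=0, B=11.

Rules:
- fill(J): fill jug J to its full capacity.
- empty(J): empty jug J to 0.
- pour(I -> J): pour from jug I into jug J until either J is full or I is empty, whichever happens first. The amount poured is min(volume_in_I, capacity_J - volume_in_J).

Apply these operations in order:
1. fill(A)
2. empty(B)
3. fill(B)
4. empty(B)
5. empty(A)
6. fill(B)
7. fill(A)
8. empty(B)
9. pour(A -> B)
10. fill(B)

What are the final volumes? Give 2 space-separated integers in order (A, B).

Step 1: fill(A) -> (A=4 B=11)
Step 2: empty(B) -> (A=4 B=0)
Step 3: fill(B) -> (A=4 B=11)
Step 4: empty(B) -> (A=4 B=0)
Step 5: empty(A) -> (A=0 B=0)
Step 6: fill(B) -> (A=0 B=11)
Step 7: fill(A) -> (A=4 B=11)
Step 8: empty(B) -> (A=4 B=0)
Step 9: pour(A -> B) -> (A=0 B=4)
Step 10: fill(B) -> (A=0 B=11)

Answer: 0 11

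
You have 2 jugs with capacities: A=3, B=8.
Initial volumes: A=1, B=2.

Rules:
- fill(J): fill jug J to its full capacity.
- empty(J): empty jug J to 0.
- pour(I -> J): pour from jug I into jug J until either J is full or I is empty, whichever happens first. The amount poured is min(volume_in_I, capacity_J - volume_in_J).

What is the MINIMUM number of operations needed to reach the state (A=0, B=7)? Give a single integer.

Answer: 5

Derivation:
BFS from (A=1, B=2). One shortest path:
  1. empty(A) -> (A=0 B=2)
  2. pour(B -> A) -> (A=2 B=0)
  3. fill(B) -> (A=2 B=8)
  4. pour(B -> A) -> (A=3 B=7)
  5. empty(A) -> (A=0 B=7)
Reached target in 5 moves.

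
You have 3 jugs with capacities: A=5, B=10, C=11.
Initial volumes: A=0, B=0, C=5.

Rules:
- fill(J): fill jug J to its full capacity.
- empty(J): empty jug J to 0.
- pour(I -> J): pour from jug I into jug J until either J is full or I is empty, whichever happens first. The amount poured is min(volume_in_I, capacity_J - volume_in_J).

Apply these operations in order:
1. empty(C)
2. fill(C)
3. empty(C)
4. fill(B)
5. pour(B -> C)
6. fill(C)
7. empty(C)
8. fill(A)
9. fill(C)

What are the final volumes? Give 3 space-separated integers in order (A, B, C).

Answer: 5 0 11

Derivation:
Step 1: empty(C) -> (A=0 B=0 C=0)
Step 2: fill(C) -> (A=0 B=0 C=11)
Step 3: empty(C) -> (A=0 B=0 C=0)
Step 4: fill(B) -> (A=0 B=10 C=0)
Step 5: pour(B -> C) -> (A=0 B=0 C=10)
Step 6: fill(C) -> (A=0 B=0 C=11)
Step 7: empty(C) -> (A=0 B=0 C=0)
Step 8: fill(A) -> (A=5 B=0 C=0)
Step 9: fill(C) -> (A=5 B=0 C=11)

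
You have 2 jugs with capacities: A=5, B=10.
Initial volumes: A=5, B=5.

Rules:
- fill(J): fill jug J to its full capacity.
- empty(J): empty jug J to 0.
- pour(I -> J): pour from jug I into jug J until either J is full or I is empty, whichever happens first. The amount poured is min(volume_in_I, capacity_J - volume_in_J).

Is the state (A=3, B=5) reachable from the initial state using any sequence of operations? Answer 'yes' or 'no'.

Answer: no

Derivation:
BFS explored all 6 reachable states.
Reachable set includes: (0,0), (0,5), (0,10), (5,0), (5,5), (5,10)
Target (A=3, B=5) not in reachable set → no.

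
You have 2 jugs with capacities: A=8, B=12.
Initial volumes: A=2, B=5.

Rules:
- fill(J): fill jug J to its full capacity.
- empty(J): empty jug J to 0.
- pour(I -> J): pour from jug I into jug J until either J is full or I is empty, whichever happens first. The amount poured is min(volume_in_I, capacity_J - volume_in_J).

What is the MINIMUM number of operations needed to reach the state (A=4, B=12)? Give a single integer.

BFS from (A=2, B=5). One shortest path:
  1. fill(A) -> (A=8 B=5)
  2. empty(B) -> (A=8 B=0)
  3. pour(A -> B) -> (A=0 B=8)
  4. fill(A) -> (A=8 B=8)
  5. pour(A -> B) -> (A=4 B=12)
Reached target in 5 moves.

Answer: 5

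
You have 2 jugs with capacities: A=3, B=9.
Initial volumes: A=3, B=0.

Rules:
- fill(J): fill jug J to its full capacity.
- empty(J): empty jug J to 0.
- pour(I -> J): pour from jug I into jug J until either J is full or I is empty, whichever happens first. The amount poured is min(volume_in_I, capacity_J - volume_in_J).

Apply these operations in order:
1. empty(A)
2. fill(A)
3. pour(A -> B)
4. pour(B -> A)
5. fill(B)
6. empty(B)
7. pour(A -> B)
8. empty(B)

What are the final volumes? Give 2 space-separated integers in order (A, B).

Step 1: empty(A) -> (A=0 B=0)
Step 2: fill(A) -> (A=3 B=0)
Step 3: pour(A -> B) -> (A=0 B=3)
Step 4: pour(B -> A) -> (A=3 B=0)
Step 5: fill(B) -> (A=3 B=9)
Step 6: empty(B) -> (A=3 B=0)
Step 7: pour(A -> B) -> (A=0 B=3)
Step 8: empty(B) -> (A=0 B=0)

Answer: 0 0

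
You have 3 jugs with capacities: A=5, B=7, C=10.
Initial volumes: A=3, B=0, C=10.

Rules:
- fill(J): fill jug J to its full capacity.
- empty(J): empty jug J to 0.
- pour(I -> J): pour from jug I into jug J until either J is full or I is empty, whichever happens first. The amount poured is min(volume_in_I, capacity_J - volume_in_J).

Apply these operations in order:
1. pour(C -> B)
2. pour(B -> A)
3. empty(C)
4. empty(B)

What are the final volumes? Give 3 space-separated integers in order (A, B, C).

Answer: 5 0 0

Derivation:
Step 1: pour(C -> B) -> (A=3 B=7 C=3)
Step 2: pour(B -> A) -> (A=5 B=5 C=3)
Step 3: empty(C) -> (A=5 B=5 C=0)
Step 4: empty(B) -> (A=5 B=0 C=0)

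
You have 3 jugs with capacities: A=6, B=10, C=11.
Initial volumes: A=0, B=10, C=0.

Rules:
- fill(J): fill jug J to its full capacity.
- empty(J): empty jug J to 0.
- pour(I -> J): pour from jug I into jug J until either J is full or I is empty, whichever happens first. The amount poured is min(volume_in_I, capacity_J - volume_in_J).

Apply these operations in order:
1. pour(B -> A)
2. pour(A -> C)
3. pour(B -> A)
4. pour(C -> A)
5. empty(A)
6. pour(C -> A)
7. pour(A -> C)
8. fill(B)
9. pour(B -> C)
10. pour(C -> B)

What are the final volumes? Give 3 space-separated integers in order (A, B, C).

Answer: 0 10 4

Derivation:
Step 1: pour(B -> A) -> (A=6 B=4 C=0)
Step 2: pour(A -> C) -> (A=0 B=4 C=6)
Step 3: pour(B -> A) -> (A=4 B=0 C=6)
Step 4: pour(C -> A) -> (A=6 B=0 C=4)
Step 5: empty(A) -> (A=0 B=0 C=4)
Step 6: pour(C -> A) -> (A=4 B=0 C=0)
Step 7: pour(A -> C) -> (A=0 B=0 C=4)
Step 8: fill(B) -> (A=0 B=10 C=4)
Step 9: pour(B -> C) -> (A=0 B=3 C=11)
Step 10: pour(C -> B) -> (A=0 B=10 C=4)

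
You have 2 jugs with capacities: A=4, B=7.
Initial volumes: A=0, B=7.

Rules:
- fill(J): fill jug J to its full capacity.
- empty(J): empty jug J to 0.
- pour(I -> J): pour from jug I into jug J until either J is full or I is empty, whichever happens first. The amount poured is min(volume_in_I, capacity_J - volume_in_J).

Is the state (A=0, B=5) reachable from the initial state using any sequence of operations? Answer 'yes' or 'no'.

Answer: yes

Derivation:
BFS from (A=0, B=7):
  1. fill(A) -> (A=4 B=7)
  2. empty(B) -> (A=4 B=0)
  3. pour(A -> B) -> (A=0 B=4)
  4. fill(A) -> (A=4 B=4)
  5. pour(A -> B) -> (A=1 B=7)
  6. empty(B) -> (A=1 B=0)
  7. pour(A -> B) -> (A=0 B=1)
  8. fill(A) -> (A=4 B=1)
  9. pour(A -> B) -> (A=0 B=5)
Target reached → yes.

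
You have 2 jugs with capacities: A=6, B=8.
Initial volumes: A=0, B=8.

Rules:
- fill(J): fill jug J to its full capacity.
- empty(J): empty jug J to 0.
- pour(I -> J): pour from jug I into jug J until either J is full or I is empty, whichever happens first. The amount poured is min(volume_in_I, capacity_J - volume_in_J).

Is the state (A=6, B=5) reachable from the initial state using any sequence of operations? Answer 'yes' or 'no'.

Answer: no

Derivation:
BFS explored all 14 reachable states.
Reachable set includes: (0,0), (0,2), (0,4), (0,6), (0,8), (2,0), (2,8), (4,0), (4,8), (6,0), (6,2), (6,4) ...
Target (A=6, B=5) not in reachable set → no.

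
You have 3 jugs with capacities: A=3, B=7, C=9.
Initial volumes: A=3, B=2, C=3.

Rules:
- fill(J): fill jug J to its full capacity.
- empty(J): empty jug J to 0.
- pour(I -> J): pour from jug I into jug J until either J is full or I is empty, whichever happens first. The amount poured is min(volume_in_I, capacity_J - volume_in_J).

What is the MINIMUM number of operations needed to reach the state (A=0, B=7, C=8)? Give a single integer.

Answer: 3

Derivation:
BFS from (A=3, B=2, C=3). One shortest path:
  1. pour(A -> B) -> (A=0 B=5 C=3)
  2. pour(B -> C) -> (A=0 B=0 C=8)
  3. fill(B) -> (A=0 B=7 C=8)
Reached target in 3 moves.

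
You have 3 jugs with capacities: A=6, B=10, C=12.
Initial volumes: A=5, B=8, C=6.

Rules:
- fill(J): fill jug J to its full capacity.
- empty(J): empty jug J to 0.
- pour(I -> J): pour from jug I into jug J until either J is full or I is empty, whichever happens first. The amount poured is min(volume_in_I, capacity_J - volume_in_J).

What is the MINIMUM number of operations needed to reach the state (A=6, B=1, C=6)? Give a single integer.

BFS from (A=5, B=8, C=6). One shortest path:
  1. pour(B -> A) -> (A=6 B=7 C=6)
  2. empty(A) -> (A=0 B=7 C=6)
  3. pour(B -> A) -> (A=6 B=1 C=6)
Reached target in 3 moves.

Answer: 3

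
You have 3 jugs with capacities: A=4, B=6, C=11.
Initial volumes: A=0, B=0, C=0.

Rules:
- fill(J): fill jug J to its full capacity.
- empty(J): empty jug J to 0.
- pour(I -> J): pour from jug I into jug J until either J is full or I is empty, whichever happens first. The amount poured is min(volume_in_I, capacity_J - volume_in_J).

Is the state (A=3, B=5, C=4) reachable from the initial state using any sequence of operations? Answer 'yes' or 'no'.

BFS explored all 270 reachable states.
Reachable set includes: (0,0,0), (0,0,1), (0,0,2), (0,0,3), (0,0,4), (0,0,5), (0,0,6), (0,0,7), (0,0,8), (0,0,9), (0,0,10), (0,0,11) ...
Target (A=3, B=5, C=4) not in reachable set → no.

Answer: no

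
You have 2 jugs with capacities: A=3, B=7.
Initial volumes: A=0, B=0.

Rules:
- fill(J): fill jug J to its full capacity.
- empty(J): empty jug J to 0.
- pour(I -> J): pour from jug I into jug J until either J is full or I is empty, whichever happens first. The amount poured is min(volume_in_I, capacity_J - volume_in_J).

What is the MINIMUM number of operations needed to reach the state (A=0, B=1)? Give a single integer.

BFS from (A=0, B=0). One shortest path:
  1. fill(B) -> (A=0 B=7)
  2. pour(B -> A) -> (A=3 B=4)
  3. empty(A) -> (A=0 B=4)
  4. pour(B -> A) -> (A=3 B=1)
  5. empty(A) -> (A=0 B=1)
Reached target in 5 moves.

Answer: 5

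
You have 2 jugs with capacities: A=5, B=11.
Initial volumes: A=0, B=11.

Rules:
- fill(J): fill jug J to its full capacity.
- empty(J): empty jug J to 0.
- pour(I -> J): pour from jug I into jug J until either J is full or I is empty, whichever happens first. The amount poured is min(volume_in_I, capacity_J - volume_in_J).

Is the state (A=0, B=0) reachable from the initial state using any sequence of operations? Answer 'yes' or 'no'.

BFS from (A=0, B=11):
  1. empty(B) -> (A=0 B=0)
Target reached → yes.

Answer: yes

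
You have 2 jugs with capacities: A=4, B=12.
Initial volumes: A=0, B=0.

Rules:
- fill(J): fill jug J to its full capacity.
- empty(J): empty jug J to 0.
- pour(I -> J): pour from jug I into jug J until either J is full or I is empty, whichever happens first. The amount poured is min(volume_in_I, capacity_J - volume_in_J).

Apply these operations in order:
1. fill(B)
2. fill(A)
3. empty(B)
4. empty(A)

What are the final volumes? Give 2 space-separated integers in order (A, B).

Answer: 0 0

Derivation:
Step 1: fill(B) -> (A=0 B=12)
Step 2: fill(A) -> (A=4 B=12)
Step 3: empty(B) -> (A=4 B=0)
Step 4: empty(A) -> (A=0 B=0)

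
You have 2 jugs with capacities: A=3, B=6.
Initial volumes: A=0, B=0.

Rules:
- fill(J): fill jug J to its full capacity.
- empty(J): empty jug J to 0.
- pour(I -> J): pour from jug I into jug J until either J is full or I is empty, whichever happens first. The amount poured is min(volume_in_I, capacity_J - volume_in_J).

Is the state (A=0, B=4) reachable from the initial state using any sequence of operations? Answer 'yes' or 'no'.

Answer: no

Derivation:
BFS explored all 6 reachable states.
Reachable set includes: (0,0), (0,3), (0,6), (3,0), (3,3), (3,6)
Target (A=0, B=4) not in reachable set → no.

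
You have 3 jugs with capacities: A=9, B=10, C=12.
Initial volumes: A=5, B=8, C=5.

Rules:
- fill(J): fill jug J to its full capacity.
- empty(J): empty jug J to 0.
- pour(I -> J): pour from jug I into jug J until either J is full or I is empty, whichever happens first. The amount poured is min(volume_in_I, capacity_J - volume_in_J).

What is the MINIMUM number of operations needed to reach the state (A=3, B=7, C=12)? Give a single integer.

Answer: 6

Derivation:
BFS from (A=5, B=8, C=5). One shortest path:
  1. empty(C) -> (A=5 B=8 C=0)
  2. pour(B -> A) -> (A=9 B=4 C=0)
  3. pour(A -> C) -> (A=0 B=4 C=9)
  4. fill(A) -> (A=9 B=4 C=9)
  5. pour(A -> B) -> (A=3 B=10 C=9)
  6. pour(B -> C) -> (A=3 B=7 C=12)
Reached target in 6 moves.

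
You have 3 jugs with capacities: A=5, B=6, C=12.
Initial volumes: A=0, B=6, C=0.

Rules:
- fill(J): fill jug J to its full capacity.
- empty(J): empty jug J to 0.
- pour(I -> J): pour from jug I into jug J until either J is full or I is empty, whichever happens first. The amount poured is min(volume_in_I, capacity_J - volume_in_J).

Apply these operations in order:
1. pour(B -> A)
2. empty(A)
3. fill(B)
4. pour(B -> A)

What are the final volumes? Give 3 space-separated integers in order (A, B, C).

Step 1: pour(B -> A) -> (A=5 B=1 C=0)
Step 2: empty(A) -> (A=0 B=1 C=0)
Step 3: fill(B) -> (A=0 B=6 C=0)
Step 4: pour(B -> A) -> (A=5 B=1 C=0)

Answer: 5 1 0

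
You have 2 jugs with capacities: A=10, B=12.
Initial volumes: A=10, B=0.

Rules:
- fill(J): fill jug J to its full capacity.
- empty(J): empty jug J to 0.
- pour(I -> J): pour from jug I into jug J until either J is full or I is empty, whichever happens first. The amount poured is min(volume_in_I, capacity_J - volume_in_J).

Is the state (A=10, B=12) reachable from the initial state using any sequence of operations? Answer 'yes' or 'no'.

Answer: yes

Derivation:
BFS from (A=10, B=0):
  1. fill(B) -> (A=10 B=12)
Target reached → yes.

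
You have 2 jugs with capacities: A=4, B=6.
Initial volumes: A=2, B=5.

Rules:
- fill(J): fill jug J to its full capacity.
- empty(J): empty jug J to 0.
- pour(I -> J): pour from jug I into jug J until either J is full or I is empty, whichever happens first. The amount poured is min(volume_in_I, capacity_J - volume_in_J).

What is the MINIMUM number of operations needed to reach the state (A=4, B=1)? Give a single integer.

BFS from (A=2, B=5). One shortest path:
  1. empty(A) -> (A=0 B=5)
  2. pour(B -> A) -> (A=4 B=1)
Reached target in 2 moves.

Answer: 2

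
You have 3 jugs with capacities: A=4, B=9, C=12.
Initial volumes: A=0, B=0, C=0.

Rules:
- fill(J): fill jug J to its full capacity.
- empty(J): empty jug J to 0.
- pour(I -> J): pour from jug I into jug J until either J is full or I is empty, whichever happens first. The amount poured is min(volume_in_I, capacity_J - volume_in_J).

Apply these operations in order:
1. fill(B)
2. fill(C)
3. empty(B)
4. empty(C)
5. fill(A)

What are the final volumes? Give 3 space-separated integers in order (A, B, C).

Answer: 4 0 0

Derivation:
Step 1: fill(B) -> (A=0 B=9 C=0)
Step 2: fill(C) -> (A=0 B=9 C=12)
Step 3: empty(B) -> (A=0 B=0 C=12)
Step 4: empty(C) -> (A=0 B=0 C=0)
Step 5: fill(A) -> (A=4 B=0 C=0)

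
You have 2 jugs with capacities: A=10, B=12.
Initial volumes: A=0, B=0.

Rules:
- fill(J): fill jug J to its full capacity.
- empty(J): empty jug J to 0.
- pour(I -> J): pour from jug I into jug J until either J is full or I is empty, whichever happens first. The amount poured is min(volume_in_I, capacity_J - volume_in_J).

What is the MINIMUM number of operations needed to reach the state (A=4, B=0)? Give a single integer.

BFS from (A=0, B=0). One shortest path:
  1. fill(B) -> (A=0 B=12)
  2. pour(B -> A) -> (A=10 B=2)
  3. empty(A) -> (A=0 B=2)
  4. pour(B -> A) -> (A=2 B=0)
  5. fill(B) -> (A=2 B=12)
  6. pour(B -> A) -> (A=10 B=4)
  7. empty(A) -> (A=0 B=4)
  8. pour(B -> A) -> (A=4 B=0)
Reached target in 8 moves.

Answer: 8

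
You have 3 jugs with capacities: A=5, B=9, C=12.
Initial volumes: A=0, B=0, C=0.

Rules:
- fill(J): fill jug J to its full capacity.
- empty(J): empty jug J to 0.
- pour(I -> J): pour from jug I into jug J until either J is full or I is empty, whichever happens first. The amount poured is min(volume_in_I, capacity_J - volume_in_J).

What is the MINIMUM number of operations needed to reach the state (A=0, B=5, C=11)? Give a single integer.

Answer: 7

Derivation:
BFS from (A=0, B=0, C=0). One shortest path:
  1. fill(B) -> (A=0 B=9 C=0)
  2. fill(C) -> (A=0 B=9 C=12)
  3. pour(B -> A) -> (A=5 B=4 C=12)
  4. empty(A) -> (A=0 B=4 C=12)
  5. pour(B -> A) -> (A=4 B=0 C=12)
  6. pour(C -> A) -> (A=5 B=0 C=11)
  7. pour(A -> B) -> (A=0 B=5 C=11)
Reached target in 7 moves.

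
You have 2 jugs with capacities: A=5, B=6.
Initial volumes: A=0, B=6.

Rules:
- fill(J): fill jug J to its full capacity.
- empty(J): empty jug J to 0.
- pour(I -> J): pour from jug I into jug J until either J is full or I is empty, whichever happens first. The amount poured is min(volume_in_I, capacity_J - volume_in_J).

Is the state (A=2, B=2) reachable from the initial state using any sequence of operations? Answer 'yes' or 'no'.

Answer: no

Derivation:
BFS explored all 22 reachable states.
Reachable set includes: (0,0), (0,1), (0,2), (0,3), (0,4), (0,5), (0,6), (1,0), (1,6), (2,0), (2,6), (3,0) ...
Target (A=2, B=2) not in reachable set → no.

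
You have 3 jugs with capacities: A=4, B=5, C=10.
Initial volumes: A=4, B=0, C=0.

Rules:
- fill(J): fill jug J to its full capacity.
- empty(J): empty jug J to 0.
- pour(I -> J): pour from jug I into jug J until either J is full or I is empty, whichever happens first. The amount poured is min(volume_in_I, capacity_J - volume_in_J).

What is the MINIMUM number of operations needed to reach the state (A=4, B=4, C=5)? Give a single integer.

BFS from (A=4, B=0, C=0). One shortest path:
  1. fill(B) -> (A=4 B=5 C=0)
  2. pour(B -> C) -> (A=4 B=0 C=5)
  3. pour(A -> B) -> (A=0 B=4 C=5)
  4. fill(A) -> (A=4 B=4 C=5)
Reached target in 4 moves.

Answer: 4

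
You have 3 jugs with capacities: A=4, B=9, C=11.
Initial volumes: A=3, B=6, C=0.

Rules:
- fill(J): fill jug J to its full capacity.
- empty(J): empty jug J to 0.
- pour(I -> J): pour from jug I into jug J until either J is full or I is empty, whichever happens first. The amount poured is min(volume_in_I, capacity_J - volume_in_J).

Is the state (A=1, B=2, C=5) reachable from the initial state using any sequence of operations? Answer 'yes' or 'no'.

Answer: no

Derivation:
BFS explored all 360 reachable states.
Reachable set includes: (0,0,0), (0,0,1), (0,0,2), (0,0,3), (0,0,4), (0,0,5), (0,0,6), (0,0,7), (0,0,8), (0,0,9), (0,0,10), (0,0,11) ...
Target (A=1, B=2, C=5) not in reachable set → no.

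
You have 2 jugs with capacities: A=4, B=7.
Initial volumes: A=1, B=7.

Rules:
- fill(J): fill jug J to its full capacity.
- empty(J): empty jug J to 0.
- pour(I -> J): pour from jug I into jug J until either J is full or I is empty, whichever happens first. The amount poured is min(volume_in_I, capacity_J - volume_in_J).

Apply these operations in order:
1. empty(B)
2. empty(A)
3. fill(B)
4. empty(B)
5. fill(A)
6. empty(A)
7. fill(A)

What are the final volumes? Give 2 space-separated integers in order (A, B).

Step 1: empty(B) -> (A=1 B=0)
Step 2: empty(A) -> (A=0 B=0)
Step 3: fill(B) -> (A=0 B=7)
Step 4: empty(B) -> (A=0 B=0)
Step 5: fill(A) -> (A=4 B=0)
Step 6: empty(A) -> (A=0 B=0)
Step 7: fill(A) -> (A=4 B=0)

Answer: 4 0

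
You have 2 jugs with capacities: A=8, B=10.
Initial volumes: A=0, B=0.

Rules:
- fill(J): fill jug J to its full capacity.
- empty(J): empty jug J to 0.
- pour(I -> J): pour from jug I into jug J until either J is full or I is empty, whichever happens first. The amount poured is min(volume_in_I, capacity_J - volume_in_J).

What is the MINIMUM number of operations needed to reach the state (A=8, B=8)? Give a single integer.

BFS from (A=0, B=0). One shortest path:
  1. fill(A) -> (A=8 B=0)
  2. pour(A -> B) -> (A=0 B=8)
  3. fill(A) -> (A=8 B=8)
Reached target in 3 moves.

Answer: 3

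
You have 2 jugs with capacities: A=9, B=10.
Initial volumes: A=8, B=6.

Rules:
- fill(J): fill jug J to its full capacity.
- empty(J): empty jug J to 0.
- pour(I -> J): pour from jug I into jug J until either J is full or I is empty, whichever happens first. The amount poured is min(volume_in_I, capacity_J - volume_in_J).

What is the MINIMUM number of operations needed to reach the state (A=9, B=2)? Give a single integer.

BFS from (A=8, B=6). One shortest path:
  1. empty(A) -> (A=0 B=6)
  2. fill(B) -> (A=0 B=10)
  3. pour(B -> A) -> (A=9 B=1)
  4. empty(A) -> (A=0 B=1)
  5. pour(B -> A) -> (A=1 B=0)
  6. fill(B) -> (A=1 B=10)
  7. pour(B -> A) -> (A=9 B=2)
Reached target in 7 moves.

Answer: 7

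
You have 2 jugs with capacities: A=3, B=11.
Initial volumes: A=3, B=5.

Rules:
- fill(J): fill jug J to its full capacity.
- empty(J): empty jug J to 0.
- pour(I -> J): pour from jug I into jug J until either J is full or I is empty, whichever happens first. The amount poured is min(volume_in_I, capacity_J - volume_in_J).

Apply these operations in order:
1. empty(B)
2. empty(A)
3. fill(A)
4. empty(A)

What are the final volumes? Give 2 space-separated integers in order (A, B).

Answer: 0 0

Derivation:
Step 1: empty(B) -> (A=3 B=0)
Step 2: empty(A) -> (A=0 B=0)
Step 3: fill(A) -> (A=3 B=0)
Step 4: empty(A) -> (A=0 B=0)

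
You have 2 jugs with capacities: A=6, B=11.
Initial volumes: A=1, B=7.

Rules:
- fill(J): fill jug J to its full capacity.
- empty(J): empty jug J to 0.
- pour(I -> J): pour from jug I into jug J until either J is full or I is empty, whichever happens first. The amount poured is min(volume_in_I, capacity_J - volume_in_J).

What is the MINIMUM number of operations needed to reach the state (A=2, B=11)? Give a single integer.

Answer: 2

Derivation:
BFS from (A=1, B=7). One shortest path:
  1. fill(A) -> (A=6 B=7)
  2. pour(A -> B) -> (A=2 B=11)
Reached target in 2 moves.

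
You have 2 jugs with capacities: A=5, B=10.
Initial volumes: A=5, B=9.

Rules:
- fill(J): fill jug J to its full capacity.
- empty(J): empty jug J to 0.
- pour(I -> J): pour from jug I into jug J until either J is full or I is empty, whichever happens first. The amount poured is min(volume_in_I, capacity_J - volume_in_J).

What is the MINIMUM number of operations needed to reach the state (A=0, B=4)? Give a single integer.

Answer: 3

Derivation:
BFS from (A=5, B=9). One shortest path:
  1. empty(A) -> (A=0 B=9)
  2. pour(B -> A) -> (A=5 B=4)
  3. empty(A) -> (A=0 B=4)
Reached target in 3 moves.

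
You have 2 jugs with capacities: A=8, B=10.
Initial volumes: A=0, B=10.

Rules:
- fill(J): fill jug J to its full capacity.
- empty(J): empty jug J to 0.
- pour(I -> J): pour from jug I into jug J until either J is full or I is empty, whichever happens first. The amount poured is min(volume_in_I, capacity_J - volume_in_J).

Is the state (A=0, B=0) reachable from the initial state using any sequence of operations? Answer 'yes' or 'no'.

BFS from (A=0, B=10):
  1. empty(B) -> (A=0 B=0)
Target reached → yes.

Answer: yes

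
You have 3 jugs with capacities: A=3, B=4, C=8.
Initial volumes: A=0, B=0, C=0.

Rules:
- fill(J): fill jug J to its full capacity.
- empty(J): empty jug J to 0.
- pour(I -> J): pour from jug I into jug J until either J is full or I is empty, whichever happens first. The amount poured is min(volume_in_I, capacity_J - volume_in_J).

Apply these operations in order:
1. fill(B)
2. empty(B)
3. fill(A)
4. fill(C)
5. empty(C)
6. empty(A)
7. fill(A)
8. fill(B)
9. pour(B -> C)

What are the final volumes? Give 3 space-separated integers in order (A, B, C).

Step 1: fill(B) -> (A=0 B=4 C=0)
Step 2: empty(B) -> (A=0 B=0 C=0)
Step 3: fill(A) -> (A=3 B=0 C=0)
Step 4: fill(C) -> (A=3 B=0 C=8)
Step 5: empty(C) -> (A=3 B=0 C=0)
Step 6: empty(A) -> (A=0 B=0 C=0)
Step 7: fill(A) -> (A=3 B=0 C=0)
Step 8: fill(B) -> (A=3 B=4 C=0)
Step 9: pour(B -> C) -> (A=3 B=0 C=4)

Answer: 3 0 4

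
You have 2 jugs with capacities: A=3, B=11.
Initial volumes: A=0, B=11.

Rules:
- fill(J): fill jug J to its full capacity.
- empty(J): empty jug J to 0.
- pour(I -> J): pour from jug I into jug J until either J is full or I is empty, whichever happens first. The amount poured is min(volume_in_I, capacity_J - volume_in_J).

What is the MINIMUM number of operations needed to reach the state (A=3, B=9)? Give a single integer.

BFS from (A=0, B=11). One shortest path:
  1. fill(A) -> (A=3 B=11)
  2. empty(B) -> (A=3 B=0)
  3. pour(A -> B) -> (A=0 B=3)
  4. fill(A) -> (A=3 B=3)
  5. pour(A -> B) -> (A=0 B=6)
  6. fill(A) -> (A=3 B=6)
  7. pour(A -> B) -> (A=0 B=9)
  8. fill(A) -> (A=3 B=9)
Reached target in 8 moves.

Answer: 8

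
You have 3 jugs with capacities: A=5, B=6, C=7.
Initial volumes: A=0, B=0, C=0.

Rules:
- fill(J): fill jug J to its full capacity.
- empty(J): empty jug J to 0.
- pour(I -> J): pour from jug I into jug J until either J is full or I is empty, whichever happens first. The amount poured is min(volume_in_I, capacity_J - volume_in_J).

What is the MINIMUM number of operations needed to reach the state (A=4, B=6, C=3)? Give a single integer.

Answer: 8

Derivation:
BFS from (A=0, B=0, C=0). One shortest path:
  1. fill(B) -> (A=0 B=6 C=0)
  2. pour(B -> A) -> (A=5 B=1 C=0)
  3. pour(A -> C) -> (A=0 B=1 C=5)
  4. pour(B -> A) -> (A=1 B=0 C=5)
  5. pour(C -> B) -> (A=1 B=5 C=0)
  6. fill(C) -> (A=1 B=5 C=7)
  7. pour(C -> A) -> (A=5 B=5 C=3)
  8. pour(A -> B) -> (A=4 B=6 C=3)
Reached target in 8 moves.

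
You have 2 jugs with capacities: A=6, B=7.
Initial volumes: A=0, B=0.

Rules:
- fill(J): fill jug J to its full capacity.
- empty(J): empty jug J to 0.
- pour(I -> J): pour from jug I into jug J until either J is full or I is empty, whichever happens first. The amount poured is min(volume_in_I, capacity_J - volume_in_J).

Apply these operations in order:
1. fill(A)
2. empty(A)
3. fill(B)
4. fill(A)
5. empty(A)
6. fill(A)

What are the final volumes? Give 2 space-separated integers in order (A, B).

Step 1: fill(A) -> (A=6 B=0)
Step 2: empty(A) -> (A=0 B=0)
Step 3: fill(B) -> (A=0 B=7)
Step 4: fill(A) -> (A=6 B=7)
Step 5: empty(A) -> (A=0 B=7)
Step 6: fill(A) -> (A=6 B=7)

Answer: 6 7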